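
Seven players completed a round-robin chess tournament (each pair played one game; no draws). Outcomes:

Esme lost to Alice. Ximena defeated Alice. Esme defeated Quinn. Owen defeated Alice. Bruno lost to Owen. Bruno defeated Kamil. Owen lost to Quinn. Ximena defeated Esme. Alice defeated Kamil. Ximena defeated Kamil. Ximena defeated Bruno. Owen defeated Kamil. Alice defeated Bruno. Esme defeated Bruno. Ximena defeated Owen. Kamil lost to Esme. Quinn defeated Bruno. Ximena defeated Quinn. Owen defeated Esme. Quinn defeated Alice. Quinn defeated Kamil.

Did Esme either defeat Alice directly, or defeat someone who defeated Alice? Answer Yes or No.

Yes

Esme did not beat Alice directly.
Esme beat Kamil, Bruno, Quinn. Of those, Quinn beat Alice.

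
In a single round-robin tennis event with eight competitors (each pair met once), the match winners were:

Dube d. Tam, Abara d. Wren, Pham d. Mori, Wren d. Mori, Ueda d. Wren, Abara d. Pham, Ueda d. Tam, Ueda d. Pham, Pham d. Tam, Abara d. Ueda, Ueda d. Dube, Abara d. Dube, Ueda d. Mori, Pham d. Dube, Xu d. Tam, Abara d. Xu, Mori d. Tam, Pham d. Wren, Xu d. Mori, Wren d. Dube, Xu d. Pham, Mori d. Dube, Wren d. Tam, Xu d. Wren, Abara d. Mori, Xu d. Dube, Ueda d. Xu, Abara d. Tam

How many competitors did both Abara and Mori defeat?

Abara beat: Mori, Tam, Ueda, Pham, Xu, Dube, Wren.
Mori beat: Tam, Dube.
Both beat: Tam, Dube — 2.

2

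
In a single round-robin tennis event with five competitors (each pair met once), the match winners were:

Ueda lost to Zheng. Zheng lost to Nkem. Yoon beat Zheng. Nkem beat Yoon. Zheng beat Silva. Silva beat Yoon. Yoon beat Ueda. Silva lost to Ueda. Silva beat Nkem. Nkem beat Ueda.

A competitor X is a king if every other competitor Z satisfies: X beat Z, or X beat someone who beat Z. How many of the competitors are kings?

Silva reaches everyone (king).
Zheng reaches everyone (king).
Yoon cannot reach Nkem in two steps.
Ueda cannot reach Zheng in two steps.
Nkem reaches everyone (king).
Kings: Silva, Zheng, Nkem — 3.

3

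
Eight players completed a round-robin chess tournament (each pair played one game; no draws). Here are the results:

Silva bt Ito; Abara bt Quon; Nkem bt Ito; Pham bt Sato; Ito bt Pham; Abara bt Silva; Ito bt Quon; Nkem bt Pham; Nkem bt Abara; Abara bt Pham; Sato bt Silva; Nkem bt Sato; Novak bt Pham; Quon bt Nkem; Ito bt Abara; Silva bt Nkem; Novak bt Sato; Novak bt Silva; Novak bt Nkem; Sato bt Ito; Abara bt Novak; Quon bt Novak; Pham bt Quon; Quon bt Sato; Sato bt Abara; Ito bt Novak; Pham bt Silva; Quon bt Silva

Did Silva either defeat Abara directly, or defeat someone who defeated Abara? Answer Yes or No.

Yes

Silva did not beat Abara directly.
Silva beat Nkem, Ito. Of those, Nkem beat Abara.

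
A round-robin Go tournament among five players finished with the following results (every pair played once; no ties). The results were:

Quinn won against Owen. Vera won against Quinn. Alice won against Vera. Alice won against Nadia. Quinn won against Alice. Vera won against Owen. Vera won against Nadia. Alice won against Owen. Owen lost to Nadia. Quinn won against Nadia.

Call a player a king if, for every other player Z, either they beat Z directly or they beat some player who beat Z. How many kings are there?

3

Alice reaches everyone (king).
Quinn reaches everyone (king).
Owen cannot reach Alice, Quinn, Nadia, Vera in two steps.
Nadia cannot reach Alice, Quinn, Vera in two steps.
Vera reaches everyone (king).
Kings: Alice, Quinn, Vera — 3.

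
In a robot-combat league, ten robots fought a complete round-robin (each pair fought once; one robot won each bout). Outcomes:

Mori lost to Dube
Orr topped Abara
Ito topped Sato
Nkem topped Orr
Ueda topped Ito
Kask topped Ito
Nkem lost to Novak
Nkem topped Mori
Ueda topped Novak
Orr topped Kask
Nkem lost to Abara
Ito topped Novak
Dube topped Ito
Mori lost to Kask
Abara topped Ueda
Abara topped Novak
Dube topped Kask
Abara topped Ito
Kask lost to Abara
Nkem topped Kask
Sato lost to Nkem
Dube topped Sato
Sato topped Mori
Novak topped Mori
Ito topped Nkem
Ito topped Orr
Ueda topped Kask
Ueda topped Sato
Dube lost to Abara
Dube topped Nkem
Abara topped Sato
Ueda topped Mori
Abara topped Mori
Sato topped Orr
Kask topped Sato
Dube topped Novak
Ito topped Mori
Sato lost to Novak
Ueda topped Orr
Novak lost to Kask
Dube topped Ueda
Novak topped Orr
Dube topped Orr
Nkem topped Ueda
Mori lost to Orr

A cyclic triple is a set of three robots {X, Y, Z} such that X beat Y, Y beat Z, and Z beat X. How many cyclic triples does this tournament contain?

Win totals: Orr 3, Nkem 5, Abara 8, Kask 4, Novak 4, Dube 8, Sato 2, Ueda 6, Mori 0, Ito 5.
A robot with w wins dominates both others in C(w,2) triples; summing gives 3 + 10 + 28 + 6 + 6 + 28 + 1 + 15 + 0 + 10 = 107 transitive triples.
Total triples C(10,3) = 120, so cyclic triples = 120 − 107 = 13.

13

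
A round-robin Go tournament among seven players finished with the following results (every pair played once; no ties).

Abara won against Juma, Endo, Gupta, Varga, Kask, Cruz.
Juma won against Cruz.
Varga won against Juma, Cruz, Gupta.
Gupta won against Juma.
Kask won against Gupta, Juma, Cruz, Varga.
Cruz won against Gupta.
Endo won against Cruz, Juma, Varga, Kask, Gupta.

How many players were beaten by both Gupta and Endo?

Gupta beat: Juma.
Endo beat: Cruz, Varga, Juma, Kask, Gupta.
Both beat: Juma — 1.

1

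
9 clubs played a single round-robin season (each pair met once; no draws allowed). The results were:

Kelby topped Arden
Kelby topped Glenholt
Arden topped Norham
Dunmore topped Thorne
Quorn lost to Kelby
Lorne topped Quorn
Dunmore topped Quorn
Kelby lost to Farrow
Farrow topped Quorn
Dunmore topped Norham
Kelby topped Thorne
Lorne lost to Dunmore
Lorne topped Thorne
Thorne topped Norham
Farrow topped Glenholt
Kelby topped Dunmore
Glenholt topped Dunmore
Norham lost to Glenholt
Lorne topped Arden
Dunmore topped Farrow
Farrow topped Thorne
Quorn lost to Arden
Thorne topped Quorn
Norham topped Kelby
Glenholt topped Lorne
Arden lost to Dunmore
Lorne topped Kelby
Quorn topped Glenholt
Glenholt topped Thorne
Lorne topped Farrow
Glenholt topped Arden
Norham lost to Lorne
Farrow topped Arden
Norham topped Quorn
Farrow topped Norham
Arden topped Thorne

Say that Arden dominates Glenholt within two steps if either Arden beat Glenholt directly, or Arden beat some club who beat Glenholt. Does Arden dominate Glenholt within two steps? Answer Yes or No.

Yes

Arden did not beat Glenholt directly.
Arden beat Quorn, Thorne, Norham. Of those, Quorn beat Glenholt.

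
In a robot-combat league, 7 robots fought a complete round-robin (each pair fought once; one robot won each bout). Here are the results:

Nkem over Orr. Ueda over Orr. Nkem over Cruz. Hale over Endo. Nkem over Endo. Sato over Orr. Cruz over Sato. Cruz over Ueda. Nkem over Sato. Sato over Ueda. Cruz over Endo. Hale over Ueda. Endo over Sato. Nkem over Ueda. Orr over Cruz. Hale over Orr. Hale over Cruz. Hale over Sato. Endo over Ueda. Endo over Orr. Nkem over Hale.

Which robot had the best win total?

Win totals: Orr 1, Hale 5, Endo 3, Cruz 3, Sato 2, Ueda 1, Nkem 6.
Nkem leads with 6 wins (next highest: 5).

Nkem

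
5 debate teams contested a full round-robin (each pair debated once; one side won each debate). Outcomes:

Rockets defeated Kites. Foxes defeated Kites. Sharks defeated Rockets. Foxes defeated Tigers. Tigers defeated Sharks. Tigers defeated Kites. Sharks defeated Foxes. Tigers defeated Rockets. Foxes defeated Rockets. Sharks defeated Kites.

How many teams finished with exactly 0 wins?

Win totals: Rockets 1, Kites 0, Sharks 3, Foxes 3, Tigers 3.
Exactly 0: Kites — 1 team.

1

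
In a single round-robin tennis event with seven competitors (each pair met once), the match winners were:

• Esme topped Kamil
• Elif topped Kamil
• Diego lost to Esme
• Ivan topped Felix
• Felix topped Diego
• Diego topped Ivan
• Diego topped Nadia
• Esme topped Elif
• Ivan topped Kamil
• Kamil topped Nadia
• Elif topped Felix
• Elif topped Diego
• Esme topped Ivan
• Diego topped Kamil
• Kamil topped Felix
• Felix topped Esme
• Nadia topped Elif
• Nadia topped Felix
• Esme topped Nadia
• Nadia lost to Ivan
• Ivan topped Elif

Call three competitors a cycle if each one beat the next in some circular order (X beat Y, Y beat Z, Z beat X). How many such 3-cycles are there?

10

Win totals: Diego 3, Nadia 2, Elif 3, Ivan 4, Felix 2, Esme 5, Kamil 2.
A competitor with w wins dominates both others in C(w,2) triples; summing gives 3 + 1 + 3 + 6 + 1 + 10 + 1 = 25 transitive triples.
Total triples C(7,3) = 35, so cyclic triples = 35 − 25 = 10.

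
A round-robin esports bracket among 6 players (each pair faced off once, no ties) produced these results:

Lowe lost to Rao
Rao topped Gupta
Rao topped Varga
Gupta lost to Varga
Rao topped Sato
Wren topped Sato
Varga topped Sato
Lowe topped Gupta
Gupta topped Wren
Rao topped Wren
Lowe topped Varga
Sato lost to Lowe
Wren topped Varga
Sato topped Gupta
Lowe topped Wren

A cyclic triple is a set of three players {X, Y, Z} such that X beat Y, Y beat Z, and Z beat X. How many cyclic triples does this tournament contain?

Win totals: Gupta 1, Lowe 4, Rao 5, Wren 2, Varga 2, Sato 1.
A player with w wins dominates both others in C(w,2) triples; summing gives 0 + 6 + 10 + 1 + 1 + 0 = 18 transitive triples.
Total triples C(6,3) = 20, so cyclic triples = 20 − 18 = 2.

2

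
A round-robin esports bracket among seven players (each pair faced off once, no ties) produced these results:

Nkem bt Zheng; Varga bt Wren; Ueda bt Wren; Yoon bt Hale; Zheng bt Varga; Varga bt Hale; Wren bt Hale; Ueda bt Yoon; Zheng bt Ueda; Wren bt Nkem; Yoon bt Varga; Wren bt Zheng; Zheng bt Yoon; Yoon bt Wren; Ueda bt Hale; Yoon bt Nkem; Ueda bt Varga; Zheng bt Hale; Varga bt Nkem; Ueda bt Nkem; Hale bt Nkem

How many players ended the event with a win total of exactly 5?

Win totals: Hale 1, Nkem 1, Zheng 4, Varga 3, Yoon 4, Wren 3, Ueda 5.
Exactly 5: Ueda — 1 player.

1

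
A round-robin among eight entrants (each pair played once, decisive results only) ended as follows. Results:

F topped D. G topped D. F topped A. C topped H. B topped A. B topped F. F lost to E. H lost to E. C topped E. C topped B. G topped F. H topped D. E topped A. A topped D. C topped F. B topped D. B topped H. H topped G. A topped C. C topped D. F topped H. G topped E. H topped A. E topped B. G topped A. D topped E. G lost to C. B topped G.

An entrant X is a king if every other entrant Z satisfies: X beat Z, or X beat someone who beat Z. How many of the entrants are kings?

5

A reaches everyone (king).
B reaches everyone (king).
C reaches everyone (king).
D cannot reach C, G in two steps.
E reaches everyone (king).
F cannot reach B in two steps.
G reaches everyone (king).
H cannot reach B in two steps.
Kings: A, B, C, E, G — 5.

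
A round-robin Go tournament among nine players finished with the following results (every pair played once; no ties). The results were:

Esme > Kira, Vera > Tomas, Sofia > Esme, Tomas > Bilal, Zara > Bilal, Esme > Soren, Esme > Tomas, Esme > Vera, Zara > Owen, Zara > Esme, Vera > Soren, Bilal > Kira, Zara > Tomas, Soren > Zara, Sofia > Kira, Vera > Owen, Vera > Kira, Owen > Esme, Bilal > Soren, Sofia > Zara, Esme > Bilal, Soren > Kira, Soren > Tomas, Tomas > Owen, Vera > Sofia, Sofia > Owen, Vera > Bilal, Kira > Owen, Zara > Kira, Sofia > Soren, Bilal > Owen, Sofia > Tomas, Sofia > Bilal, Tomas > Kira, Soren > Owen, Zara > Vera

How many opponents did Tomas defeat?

Tomas' results: beat Bilal, Owen, Kira; lost to Esme, Soren, Zara, Vera, Sofia.
That is 3 wins.

3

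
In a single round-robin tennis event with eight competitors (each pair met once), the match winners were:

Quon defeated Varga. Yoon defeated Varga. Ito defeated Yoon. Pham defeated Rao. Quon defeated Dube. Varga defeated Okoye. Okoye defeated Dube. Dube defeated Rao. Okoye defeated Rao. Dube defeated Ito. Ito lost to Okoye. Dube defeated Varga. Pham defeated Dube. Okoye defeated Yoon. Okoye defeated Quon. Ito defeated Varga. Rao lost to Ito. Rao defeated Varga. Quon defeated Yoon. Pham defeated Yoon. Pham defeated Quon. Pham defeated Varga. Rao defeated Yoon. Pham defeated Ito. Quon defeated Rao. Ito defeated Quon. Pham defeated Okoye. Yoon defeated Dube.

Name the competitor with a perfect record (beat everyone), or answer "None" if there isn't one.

Pham has 7 wins out of 7 opponents — a perfect record.

Pham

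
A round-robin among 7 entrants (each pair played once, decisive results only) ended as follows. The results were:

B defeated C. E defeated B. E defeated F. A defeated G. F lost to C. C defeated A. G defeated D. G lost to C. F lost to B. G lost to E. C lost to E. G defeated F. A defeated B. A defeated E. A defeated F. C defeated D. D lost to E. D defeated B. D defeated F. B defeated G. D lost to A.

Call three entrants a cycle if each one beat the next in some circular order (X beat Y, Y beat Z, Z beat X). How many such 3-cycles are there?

4

Win totals: A 5, B 3, C 4, D 2, E 5, F 0, G 2.
An entrant with w wins dominates both others in C(w,2) triples; summing gives 10 + 3 + 6 + 1 + 10 + 0 + 1 = 31 transitive triples.
Total triples C(7,3) = 35, so cyclic triples = 35 − 31 = 4.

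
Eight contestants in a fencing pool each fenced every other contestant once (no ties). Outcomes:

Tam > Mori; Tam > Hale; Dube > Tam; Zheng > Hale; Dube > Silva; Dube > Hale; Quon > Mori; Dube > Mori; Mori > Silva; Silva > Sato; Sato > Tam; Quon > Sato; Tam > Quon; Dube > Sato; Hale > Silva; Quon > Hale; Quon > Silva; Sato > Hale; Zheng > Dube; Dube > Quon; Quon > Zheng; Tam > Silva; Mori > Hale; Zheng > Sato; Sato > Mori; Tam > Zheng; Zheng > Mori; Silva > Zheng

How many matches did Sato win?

3

Sato's results: beat Tam, Mori, Hale; lost to Quon, Zheng, Silva, Dube.
That is 3 wins.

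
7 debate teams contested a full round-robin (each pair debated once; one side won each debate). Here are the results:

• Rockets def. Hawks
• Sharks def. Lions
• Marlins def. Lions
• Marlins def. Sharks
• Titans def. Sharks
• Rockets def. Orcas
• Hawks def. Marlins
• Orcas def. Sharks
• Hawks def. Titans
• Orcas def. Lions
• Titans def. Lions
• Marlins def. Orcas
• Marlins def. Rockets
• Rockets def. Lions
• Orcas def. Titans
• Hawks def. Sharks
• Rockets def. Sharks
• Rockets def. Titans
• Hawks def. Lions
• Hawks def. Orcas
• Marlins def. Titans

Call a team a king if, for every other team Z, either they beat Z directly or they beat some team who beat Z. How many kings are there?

3

Orcas cannot reach Marlins, Rockets, Hawks in two steps.
Titans cannot reach Orcas, Marlins, Rockets, Hawks in two steps.
Marlins reaches everyone (king).
Sharks cannot reach Orcas, Titans, Marlins, Rockets, Hawks in two steps.
Rockets reaches everyone (king).
Hawks reaches everyone (king).
Lions cannot reach Orcas, Titans, Marlins, Sharks, Rockets, Hawks in two steps.
Kings: Marlins, Rockets, Hawks — 3.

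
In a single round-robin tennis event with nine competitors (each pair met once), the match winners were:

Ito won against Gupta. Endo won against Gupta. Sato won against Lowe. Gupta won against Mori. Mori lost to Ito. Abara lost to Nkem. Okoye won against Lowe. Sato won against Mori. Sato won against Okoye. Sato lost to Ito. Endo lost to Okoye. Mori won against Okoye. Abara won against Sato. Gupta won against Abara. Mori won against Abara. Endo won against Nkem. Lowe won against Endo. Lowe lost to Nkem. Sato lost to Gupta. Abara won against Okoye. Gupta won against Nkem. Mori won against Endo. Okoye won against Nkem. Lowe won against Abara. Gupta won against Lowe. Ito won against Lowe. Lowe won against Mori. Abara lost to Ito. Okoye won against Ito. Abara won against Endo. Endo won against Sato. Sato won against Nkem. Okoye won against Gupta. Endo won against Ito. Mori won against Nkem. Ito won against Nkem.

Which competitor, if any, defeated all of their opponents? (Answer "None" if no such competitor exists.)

Highest win total is Ito with 6 (out of 8 possible).
Ito lost to Endo, Okoye, so no competitor went undefeated.

None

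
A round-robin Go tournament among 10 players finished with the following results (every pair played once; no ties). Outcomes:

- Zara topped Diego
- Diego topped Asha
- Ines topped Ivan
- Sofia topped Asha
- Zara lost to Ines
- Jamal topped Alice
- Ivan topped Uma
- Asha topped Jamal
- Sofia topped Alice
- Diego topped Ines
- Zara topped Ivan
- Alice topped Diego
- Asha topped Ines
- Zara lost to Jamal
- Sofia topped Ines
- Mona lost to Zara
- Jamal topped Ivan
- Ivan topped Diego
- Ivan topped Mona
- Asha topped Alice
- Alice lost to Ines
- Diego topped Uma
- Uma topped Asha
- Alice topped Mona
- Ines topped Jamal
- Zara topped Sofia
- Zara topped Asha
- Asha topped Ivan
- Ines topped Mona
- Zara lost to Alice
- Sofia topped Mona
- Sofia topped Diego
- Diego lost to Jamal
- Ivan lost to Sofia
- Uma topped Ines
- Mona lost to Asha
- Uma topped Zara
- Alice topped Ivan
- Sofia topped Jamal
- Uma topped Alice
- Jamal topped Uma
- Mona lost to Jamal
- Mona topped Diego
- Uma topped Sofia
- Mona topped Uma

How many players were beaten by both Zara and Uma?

Zara beat: Mona, Sofia, Asha, Diego, Ivan.
Uma beat: Alice, Sofia, Zara, Asha, Ines.
Both beat: Sofia, Asha — 2.

2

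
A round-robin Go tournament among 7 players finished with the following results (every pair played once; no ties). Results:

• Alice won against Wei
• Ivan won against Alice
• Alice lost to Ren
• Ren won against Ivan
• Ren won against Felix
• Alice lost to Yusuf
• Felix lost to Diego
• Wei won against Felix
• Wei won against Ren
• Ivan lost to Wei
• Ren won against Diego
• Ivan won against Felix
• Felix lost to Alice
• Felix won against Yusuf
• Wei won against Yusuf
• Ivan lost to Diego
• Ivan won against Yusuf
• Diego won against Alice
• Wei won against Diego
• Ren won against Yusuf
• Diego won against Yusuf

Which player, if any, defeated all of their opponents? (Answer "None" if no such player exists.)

None

Highest win total is Wei with 5 (out of 6 possible).
Wei lost to Alice, so no player went undefeated.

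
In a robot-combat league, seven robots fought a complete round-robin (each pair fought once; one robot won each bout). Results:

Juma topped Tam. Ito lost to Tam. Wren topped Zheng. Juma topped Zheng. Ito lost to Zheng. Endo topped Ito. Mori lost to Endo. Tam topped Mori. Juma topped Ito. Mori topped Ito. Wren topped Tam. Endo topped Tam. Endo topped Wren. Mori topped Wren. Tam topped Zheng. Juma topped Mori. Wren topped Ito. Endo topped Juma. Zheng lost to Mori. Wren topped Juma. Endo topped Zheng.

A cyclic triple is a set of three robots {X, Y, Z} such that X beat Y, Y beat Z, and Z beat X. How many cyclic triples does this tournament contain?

2

Win totals: Endo 6, Juma 4, Ito 0, Tam 3, Mori 3, Wren 4, Zheng 1.
A robot with w wins dominates both others in C(w,2) triples; summing gives 15 + 6 + 0 + 3 + 3 + 6 + 0 = 33 transitive triples.
Total triples C(7,3) = 35, so cyclic triples = 35 − 33 = 2.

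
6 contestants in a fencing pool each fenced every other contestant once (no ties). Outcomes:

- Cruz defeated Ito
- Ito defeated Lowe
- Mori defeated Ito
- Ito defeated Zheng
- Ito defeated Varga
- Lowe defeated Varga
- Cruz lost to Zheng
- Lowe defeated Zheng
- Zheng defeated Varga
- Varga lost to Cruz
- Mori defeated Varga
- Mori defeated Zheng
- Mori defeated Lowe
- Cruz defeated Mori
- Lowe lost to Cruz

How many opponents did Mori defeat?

Mori's results: beat Zheng, Ito, Lowe, Varga; lost to Cruz.
That is 4 wins.

4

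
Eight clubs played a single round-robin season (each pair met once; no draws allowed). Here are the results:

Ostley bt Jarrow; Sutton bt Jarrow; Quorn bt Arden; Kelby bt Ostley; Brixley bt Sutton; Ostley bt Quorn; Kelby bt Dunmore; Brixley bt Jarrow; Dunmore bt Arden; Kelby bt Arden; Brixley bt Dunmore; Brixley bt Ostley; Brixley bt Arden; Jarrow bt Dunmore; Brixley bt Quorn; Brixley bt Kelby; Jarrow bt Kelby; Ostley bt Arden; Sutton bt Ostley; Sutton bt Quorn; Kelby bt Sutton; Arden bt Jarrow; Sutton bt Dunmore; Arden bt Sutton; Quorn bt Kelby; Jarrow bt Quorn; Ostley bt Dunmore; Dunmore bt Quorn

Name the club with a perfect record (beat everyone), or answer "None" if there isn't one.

Brixley has 7 wins out of 7 opponents — a perfect record.

Brixley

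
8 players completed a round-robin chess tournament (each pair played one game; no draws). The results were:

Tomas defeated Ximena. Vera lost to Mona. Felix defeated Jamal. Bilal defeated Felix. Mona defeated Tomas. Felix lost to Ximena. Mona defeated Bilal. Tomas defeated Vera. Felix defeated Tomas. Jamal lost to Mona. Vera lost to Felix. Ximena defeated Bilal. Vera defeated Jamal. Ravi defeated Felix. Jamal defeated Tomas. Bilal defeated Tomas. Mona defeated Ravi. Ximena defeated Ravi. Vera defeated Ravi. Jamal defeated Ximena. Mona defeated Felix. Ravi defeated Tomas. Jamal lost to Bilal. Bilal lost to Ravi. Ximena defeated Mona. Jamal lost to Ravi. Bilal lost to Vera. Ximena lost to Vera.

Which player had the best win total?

Win totals: Ximena 4, Felix 3, Vera 4, Jamal 2, Ravi 4, Mona 6, Bilal 3, Tomas 2.
Mona leads with 6 wins (next highest: 4).

Mona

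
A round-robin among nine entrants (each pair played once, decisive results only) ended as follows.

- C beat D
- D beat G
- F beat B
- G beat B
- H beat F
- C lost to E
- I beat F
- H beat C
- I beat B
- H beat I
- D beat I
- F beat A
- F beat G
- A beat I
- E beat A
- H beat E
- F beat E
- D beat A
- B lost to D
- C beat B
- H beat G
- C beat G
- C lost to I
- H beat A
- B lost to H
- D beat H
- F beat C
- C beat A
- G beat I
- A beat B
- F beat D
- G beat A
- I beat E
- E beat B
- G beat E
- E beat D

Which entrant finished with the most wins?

H

Win totals: A 2, B 0, C 4, D 5, E 4, F 6, G 4, H 7, I 4.
H leads with 7 wins (next highest: 6).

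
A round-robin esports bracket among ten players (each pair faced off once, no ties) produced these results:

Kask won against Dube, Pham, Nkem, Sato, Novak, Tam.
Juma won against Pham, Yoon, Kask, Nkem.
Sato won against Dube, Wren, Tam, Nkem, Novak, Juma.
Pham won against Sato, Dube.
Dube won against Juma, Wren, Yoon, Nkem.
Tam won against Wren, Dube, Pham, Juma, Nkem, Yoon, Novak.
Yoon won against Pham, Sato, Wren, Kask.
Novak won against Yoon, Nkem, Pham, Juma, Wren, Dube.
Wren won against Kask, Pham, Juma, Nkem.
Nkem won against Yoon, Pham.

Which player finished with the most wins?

Win totals: Dube 4, Pham 2, Sato 6, Tam 7, Yoon 4, Wren 4, Kask 6, Nkem 2, Juma 4, Novak 6.
Tam leads with 7 wins (next highest: 6).

Tam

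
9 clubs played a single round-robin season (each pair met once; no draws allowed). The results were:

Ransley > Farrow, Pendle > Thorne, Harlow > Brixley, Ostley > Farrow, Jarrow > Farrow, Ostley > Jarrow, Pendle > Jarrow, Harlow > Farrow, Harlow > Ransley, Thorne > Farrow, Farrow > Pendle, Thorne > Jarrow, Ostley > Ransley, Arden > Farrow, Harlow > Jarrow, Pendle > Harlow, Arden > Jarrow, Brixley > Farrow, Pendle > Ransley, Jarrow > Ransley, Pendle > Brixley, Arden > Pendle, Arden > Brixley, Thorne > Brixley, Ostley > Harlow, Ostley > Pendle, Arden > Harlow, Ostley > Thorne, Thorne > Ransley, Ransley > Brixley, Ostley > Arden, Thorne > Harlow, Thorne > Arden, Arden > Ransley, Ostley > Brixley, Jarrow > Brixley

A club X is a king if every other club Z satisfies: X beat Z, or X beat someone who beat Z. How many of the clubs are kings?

1

Harlow cannot reach Arden, Ostley, Thorne in two steps.
Jarrow cannot reach Harlow, Arden, Ostley, Thorne in two steps.
Ransley cannot reach Harlow, Jarrow, Arden, Ostley, Thorne in two steps.
Arden cannot reach Ostley in two steps.
Farrow cannot reach Arden, Ostley in two steps.
Pendle cannot reach Ostley in two steps.
Ostley reaches everyone (king).
Brixley cannot reach Harlow, Jarrow, Ransley, Arden, Ostley, Thorne in two steps.
Thorne cannot reach Ostley in two steps.
Kings: Ostley — 1.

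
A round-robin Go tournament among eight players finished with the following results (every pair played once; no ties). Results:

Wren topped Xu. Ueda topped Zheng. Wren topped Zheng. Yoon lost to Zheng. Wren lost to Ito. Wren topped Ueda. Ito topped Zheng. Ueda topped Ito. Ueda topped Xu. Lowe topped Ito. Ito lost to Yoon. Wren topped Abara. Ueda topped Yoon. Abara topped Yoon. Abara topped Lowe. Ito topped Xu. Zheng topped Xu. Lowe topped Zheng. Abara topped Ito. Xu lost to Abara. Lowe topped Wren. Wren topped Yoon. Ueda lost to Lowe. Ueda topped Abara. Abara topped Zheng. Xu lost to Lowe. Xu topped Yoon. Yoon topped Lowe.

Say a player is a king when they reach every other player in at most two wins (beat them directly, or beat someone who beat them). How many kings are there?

Ito cannot reach Lowe in two steps.
Yoon cannot reach Abara in two steps.
Lowe reaches everyone (king).
Wren reaches everyone (king).
Xu cannot reach Wren, Ueda, Abara, Zheng in two steps.
Ueda reaches everyone (king).
Abara reaches everyone (king).
Zheng cannot reach Wren, Ueda, Abara in two steps.
Kings: Lowe, Wren, Ueda, Abara — 4.

4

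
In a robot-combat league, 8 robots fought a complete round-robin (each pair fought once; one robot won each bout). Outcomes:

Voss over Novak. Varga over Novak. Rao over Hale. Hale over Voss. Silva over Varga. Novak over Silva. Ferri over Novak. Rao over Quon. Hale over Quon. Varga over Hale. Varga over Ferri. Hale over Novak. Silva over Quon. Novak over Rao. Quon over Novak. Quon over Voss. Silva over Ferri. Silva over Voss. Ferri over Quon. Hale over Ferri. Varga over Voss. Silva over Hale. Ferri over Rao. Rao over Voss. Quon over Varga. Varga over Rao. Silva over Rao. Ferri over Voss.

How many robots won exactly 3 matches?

2

Win totals: Hale 4, Ferri 4, Varga 5, Rao 3, Silva 6, Voss 1, Quon 3, Novak 2.
Exactly 3: Rao, Quon — 2 robots.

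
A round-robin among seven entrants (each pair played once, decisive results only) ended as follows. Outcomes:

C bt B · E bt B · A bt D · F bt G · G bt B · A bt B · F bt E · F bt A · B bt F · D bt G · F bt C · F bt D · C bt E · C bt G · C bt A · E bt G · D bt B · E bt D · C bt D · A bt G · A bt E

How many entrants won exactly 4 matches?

1

Win totals: A 4, B 1, C 5, D 2, E 3, F 5, G 1.
Exactly 4: A — 1 entrant.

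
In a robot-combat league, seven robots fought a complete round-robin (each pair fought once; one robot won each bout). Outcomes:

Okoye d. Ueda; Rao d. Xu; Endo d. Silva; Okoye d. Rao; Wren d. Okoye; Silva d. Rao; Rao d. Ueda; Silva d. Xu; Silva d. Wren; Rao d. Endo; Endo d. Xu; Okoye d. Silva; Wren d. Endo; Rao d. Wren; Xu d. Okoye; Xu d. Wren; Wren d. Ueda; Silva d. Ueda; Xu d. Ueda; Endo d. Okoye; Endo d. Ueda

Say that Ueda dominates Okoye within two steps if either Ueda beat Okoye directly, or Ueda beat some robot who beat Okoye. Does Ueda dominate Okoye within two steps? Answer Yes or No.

Ueda did not beat Okoye directly.
Ueda beat no one, so there is no intermediate robot.

No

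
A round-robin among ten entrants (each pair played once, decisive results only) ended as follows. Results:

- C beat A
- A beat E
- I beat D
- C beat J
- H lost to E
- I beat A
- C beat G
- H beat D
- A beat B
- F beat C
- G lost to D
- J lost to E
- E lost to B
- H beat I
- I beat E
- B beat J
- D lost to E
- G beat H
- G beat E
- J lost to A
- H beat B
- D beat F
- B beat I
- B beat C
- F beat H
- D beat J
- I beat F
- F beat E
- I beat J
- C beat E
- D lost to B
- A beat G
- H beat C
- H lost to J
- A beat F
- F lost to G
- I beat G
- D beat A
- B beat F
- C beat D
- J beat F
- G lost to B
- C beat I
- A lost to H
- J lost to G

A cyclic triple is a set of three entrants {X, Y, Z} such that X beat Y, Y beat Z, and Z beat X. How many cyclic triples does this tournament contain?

Win totals: A 5, B 7, C 6, D 4, E 3, F 3, G 4, H 5, I 6, J 2.
An entrant with w wins dominates both others in C(w,2) triples; summing gives 10 + 21 + 15 + 6 + 3 + 3 + 6 + 10 + 15 + 1 = 90 transitive triples.
Total triples C(10,3) = 120, so cyclic triples = 120 − 90 = 30.

30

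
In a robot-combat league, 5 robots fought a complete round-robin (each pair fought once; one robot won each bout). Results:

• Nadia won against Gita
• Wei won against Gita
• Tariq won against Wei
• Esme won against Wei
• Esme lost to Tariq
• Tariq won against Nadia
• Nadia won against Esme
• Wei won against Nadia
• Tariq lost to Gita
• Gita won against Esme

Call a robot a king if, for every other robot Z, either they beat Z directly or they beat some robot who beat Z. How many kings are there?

Tariq reaches everyone (king).
Gita reaches everyone (king).
Nadia reaches everyone (king).
Wei reaches everyone (king).
Esme cannot reach Tariq in two steps.
Kings: Tariq, Gita, Nadia, Wei — 4.

4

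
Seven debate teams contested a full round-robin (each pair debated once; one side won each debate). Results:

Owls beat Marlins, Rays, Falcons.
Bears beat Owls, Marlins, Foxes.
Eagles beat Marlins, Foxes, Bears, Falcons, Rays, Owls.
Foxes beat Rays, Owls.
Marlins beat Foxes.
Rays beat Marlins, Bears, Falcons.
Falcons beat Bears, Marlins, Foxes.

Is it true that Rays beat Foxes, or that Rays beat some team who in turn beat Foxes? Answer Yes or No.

Yes

Rays did not beat Foxes directly.
Rays beat Falcons, Bears, Marlins. Of those, Falcons beat Foxes.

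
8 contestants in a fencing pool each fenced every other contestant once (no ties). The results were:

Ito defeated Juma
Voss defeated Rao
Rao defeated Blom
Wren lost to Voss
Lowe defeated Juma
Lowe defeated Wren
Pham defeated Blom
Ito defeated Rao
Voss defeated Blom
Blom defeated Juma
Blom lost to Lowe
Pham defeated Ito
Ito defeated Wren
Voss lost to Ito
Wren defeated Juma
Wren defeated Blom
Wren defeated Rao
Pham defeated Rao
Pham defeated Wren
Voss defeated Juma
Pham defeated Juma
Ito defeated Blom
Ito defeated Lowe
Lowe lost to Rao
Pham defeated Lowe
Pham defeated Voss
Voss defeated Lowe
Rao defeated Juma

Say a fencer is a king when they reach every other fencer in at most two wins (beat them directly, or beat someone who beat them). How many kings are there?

1

Wren cannot reach Pham, Ito, Voss in two steps.
Blom cannot reach Wren, Pham, Ito, Rao, Voss, Lowe in two steps.
Juma cannot reach Wren, Blom, Pham, Ito, Rao, Voss, Lowe in two steps.
Pham reaches everyone (king).
Ito cannot reach Pham in two steps.
Rao cannot reach Pham, Ito, Voss in two steps.
Voss cannot reach Pham, Ito in two steps.
Lowe cannot reach Pham, Ito, Voss in two steps.
Kings: Pham — 1.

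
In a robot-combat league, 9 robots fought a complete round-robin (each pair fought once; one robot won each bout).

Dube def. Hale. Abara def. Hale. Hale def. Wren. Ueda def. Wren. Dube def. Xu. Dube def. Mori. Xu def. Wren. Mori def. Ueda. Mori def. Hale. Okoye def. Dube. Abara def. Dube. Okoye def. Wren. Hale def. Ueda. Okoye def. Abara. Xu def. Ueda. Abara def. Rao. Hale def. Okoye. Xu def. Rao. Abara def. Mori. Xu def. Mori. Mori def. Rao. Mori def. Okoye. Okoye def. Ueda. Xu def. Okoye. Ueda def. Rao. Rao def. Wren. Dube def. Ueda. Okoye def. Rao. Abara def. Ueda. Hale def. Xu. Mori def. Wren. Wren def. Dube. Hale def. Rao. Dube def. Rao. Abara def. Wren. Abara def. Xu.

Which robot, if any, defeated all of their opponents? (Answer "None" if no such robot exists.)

None

Highest win total is Abara with 7 (out of 8 possible).
Abara lost to Okoye, so no robot went undefeated.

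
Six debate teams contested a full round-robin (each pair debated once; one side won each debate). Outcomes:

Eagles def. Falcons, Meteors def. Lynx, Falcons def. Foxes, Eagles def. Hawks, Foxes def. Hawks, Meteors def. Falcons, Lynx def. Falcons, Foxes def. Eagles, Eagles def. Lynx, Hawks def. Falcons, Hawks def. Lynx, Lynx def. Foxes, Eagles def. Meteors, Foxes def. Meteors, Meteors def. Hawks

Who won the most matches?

Eagles

Win totals: Foxes 3, Lynx 2, Falcons 1, Eagles 4, Meteors 3, Hawks 2.
Eagles leads with 4 wins (next highest: 3).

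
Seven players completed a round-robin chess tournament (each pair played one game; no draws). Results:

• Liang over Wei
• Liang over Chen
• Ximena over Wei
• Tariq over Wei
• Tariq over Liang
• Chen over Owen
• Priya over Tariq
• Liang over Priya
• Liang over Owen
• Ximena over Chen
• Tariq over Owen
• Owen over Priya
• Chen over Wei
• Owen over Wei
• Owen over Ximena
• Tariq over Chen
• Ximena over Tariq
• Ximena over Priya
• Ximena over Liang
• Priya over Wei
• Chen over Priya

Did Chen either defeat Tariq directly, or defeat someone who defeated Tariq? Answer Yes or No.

Chen did not beat Tariq directly.
Chen beat Owen, Wei, Priya. Of those, Priya beat Tariq.

Yes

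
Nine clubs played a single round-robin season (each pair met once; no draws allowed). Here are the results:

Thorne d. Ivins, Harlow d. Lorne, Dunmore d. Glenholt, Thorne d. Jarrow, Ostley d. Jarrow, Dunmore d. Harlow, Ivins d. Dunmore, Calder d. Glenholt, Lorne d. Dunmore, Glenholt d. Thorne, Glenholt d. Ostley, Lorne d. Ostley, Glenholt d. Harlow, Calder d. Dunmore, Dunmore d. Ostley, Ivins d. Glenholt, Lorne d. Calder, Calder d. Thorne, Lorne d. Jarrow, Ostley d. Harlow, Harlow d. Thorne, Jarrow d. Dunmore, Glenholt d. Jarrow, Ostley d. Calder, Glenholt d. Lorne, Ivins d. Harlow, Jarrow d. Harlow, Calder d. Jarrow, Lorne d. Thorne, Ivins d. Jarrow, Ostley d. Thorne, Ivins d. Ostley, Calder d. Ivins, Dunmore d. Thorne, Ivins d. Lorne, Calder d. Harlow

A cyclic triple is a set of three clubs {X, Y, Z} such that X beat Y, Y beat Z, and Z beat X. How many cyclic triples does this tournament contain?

19

Win totals: Calder 6, Jarrow 2, Harlow 2, Lorne 5, Glenholt 5, Ostley 4, Dunmore 4, Thorne 2, Ivins 6.
A club with w wins dominates both others in C(w,2) triples; summing gives 15 + 1 + 1 + 10 + 10 + 6 + 6 + 1 + 15 = 65 transitive triples.
Total triples C(9,3) = 84, so cyclic triples = 84 − 65 = 19.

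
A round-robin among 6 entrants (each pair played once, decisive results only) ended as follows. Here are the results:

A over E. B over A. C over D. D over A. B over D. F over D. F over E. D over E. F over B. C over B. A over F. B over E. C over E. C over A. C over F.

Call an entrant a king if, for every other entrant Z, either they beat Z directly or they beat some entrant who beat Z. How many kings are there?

1

A cannot reach C in two steps.
B cannot reach C in two steps.
C reaches everyone (king).
D cannot reach B, C in two steps.
E cannot reach A, B, C, D, F in two steps.
F cannot reach C in two steps.
Kings: C — 1.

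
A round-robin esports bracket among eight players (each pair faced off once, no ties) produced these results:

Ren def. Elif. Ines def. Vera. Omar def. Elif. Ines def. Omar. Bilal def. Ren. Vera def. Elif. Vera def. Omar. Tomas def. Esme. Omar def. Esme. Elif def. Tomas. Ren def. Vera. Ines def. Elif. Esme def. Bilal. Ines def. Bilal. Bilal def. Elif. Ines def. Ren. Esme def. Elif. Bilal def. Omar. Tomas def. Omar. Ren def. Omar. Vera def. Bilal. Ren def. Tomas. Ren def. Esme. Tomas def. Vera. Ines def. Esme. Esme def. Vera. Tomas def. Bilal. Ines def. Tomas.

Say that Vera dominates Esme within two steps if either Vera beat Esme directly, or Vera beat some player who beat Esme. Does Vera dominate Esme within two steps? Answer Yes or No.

Yes

Vera did not beat Esme directly.
Vera beat Bilal, Elif, Omar. Of those, Omar beat Esme.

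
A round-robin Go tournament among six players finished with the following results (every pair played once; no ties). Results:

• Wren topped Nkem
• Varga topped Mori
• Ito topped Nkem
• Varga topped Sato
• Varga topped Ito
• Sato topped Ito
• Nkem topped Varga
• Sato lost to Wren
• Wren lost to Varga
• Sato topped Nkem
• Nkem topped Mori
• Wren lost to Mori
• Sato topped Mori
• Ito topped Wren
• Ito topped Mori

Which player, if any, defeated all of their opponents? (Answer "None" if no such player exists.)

None

Highest win total is Varga with 4 (out of 5 possible).
Varga lost to Nkem, so no player went undefeated.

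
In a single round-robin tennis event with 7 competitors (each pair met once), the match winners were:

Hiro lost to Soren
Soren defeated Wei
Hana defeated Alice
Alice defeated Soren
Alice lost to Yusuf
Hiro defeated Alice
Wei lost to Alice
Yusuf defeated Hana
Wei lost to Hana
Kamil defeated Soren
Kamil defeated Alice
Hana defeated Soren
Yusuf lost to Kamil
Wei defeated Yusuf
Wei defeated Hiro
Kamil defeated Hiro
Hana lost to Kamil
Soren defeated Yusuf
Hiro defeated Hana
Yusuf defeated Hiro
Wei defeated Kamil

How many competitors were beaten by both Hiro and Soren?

0

Hiro beat: Hana, Alice.
Soren beat: Yusuf, Wei, Hiro.
No one was beaten by both.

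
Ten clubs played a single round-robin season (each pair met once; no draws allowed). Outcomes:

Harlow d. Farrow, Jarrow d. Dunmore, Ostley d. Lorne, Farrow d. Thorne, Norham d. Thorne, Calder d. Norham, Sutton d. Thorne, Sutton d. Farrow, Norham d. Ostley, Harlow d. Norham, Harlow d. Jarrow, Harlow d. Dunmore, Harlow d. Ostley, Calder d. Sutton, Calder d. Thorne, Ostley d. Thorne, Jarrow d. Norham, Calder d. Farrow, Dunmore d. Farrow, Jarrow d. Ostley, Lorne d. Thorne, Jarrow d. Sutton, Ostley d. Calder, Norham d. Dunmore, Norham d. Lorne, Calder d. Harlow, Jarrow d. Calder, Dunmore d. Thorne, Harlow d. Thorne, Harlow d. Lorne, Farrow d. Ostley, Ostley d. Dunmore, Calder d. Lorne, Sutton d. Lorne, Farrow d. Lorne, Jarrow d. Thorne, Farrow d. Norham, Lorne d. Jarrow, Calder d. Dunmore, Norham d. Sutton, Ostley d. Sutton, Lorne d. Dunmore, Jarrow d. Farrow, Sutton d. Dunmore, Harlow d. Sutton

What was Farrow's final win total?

Farrow's results: beat Thorne, Norham, Lorne, Ostley; lost to Harlow, Jarrow, Dunmore, Calder, Sutton.
That is 4 wins.

4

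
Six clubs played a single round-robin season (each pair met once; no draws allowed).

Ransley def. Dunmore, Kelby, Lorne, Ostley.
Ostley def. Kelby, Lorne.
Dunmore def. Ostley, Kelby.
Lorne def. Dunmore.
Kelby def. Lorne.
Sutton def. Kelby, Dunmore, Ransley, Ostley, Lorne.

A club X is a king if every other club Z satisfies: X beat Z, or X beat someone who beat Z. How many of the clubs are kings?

Dunmore cannot reach Ransley, Sutton in two steps.
Lorne cannot reach Ransley, Sutton in two steps.
Kelby cannot reach Ransley, Sutton, Ostley in two steps.
Ransley cannot reach Sutton in two steps.
Sutton reaches everyone (king).
Ostley cannot reach Ransley, Sutton in two steps.
Kings: Sutton — 1.

1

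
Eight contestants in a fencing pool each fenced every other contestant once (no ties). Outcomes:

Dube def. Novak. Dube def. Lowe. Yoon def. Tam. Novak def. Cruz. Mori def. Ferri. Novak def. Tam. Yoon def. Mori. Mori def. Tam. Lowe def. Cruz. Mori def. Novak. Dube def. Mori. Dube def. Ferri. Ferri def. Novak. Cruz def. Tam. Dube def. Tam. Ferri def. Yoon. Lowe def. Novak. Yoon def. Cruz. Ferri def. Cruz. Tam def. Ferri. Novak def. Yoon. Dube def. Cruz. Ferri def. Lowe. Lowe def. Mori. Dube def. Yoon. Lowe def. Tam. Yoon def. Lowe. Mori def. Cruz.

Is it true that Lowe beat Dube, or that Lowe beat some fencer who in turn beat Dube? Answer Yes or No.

No

Lowe did not beat Dube directly.
Lowe beat Novak, Cruz, Mori, Tam, but each of them lost to Dube. No two-step path.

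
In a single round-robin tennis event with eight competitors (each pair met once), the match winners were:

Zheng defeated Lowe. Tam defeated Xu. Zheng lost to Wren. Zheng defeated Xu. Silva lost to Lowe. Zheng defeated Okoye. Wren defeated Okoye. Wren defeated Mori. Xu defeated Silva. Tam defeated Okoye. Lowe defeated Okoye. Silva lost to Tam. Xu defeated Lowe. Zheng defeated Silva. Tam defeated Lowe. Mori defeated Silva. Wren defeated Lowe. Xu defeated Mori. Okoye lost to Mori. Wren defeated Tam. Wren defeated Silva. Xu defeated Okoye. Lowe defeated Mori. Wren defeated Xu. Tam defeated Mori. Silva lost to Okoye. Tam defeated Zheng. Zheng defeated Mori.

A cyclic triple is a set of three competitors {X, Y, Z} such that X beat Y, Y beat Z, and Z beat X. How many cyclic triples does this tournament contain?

0

Win totals: Wren 7, Lowe 3, Tam 6, Mori 2, Okoye 1, Silva 0, Zheng 5, Xu 4.
A competitor with w wins dominates both others in C(w,2) triples; summing gives 21 + 3 + 15 + 1 + 0 + 0 + 10 + 6 = 56 transitive triples.
Total triples C(8,3) = 56, so cyclic triples = 56 − 56 = 0.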